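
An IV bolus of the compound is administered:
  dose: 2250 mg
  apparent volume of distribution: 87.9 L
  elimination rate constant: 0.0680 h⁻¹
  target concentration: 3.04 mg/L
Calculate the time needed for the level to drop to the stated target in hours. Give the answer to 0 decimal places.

31 h

C₀ = Dose / Vd = 2250 / 87.9 = 25.60 mg/L
t = ln(C₀ / C) / k = ln(25.60 / 3.04) / 0.06800
  = ln(8.421) / 0.06800 = 2.131 / 0.06800 = 31.34 h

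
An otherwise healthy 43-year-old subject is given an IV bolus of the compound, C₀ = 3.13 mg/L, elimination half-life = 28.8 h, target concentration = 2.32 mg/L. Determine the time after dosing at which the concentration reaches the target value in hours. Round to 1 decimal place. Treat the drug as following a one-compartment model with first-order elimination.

12.4 h

k = ln2 / t½ = 0.693147 / 28.8 = 0.02407 h⁻¹
t = ln(C₀ / C) / k = ln(3.130 / 2.32) / 0.02407
  = ln(1.349) / 0.02407 = 0.2994 / 0.02407 = 12.44 h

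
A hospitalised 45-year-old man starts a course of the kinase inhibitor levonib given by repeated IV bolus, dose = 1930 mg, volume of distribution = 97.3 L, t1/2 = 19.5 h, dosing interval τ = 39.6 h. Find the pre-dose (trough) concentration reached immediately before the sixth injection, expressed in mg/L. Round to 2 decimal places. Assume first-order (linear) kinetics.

6.42 mg/L

C₀ per dose = Dose / Vd = 1930 / 97.3 = 19.84 mg/L
k = ln2 / t½ = 0.693147 / 19.5 = 0.03555 h⁻¹
Fraction remaining after one interval: r = e^(−kτ) = e^(−0.03555 × 39.6) = 0.2447
Before dose 6, 5 doses have been given (aged 1τ, 2τ, 3τ, 4τ, 5τ).
C_trough = C₀ × (r + r² + … + r^5) = C₀ × r(1−r^5)/(1−r)
        = 19.84 × 0.2447 × (1 − 0.0008773) / (1 − 0.2447) = 6.422 mg/L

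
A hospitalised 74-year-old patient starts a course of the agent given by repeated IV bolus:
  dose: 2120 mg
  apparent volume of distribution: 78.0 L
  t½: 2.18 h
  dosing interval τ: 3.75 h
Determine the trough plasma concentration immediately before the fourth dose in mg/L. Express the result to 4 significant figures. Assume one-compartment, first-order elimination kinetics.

11.51 mg/L

C₀ per dose = Dose / Vd = 2120 / 78.0 = 27.18 mg/L
k = ln2 / t½ = 0.693147 / 2.18 = 0.3180 h⁻¹
Fraction remaining after one interval: r = e^(−kτ) = e^(−0.3180 × 3.75) = 0.3035
Before dose 4, 3 doses have been given (aged 1τ, 2τ, 3τ).
C_trough = C₀ × (r + r² + … + r^3) = C₀ × r(1−r^3)/(1−r)
        = 27.18 × 0.3035 × (1 − 0.02796) / (1 − 0.3035) = 11.51 mg/L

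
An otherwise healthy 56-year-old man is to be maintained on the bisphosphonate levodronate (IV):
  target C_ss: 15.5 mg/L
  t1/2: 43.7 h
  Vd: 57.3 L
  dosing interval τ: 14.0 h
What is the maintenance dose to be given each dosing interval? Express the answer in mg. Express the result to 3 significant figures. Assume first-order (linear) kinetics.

k = ln2 / t½ = 0.693147 / 43.7 = 0.01586 h⁻¹
CL = k × Vd = 0.01586 × 57.3 = 0.9088 L/h
At steady state, Dose/τ = Css × CL.
Dose = Css × CL × τ = 15.5 × 0.9088 × 14.0 = 197.2 mg

197 mg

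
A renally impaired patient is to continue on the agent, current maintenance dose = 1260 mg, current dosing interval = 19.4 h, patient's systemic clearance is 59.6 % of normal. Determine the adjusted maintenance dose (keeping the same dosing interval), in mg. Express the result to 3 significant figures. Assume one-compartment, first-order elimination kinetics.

751 mg

To keep the same average steady-state level, dosing rate must scale with clearance.
CL ratio = 59.6 / 100 = 0.5960
New dose (same interval) = 1260 × 0.5960 = 751.0 mg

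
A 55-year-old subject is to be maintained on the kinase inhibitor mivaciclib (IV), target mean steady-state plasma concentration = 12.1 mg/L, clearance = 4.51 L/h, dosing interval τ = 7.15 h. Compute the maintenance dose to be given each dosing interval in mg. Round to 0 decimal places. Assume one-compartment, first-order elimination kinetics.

390 mg

At steady state, Dose/τ = Css × CL.
Dose = Css × CL × τ = 12.1 × 4.510 × 7.15 = 390.2 mg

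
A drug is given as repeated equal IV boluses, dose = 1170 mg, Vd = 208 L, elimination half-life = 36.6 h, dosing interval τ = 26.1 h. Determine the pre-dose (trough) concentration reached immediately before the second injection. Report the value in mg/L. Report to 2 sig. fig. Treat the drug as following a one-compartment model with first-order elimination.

3.4 mg/L

C₀ per dose = Dose / Vd = 1170 / 208 = 5.625 mg/L
k = ln2 / t½ = 0.693147 / 36.6 = 0.01894 h⁻¹
Fraction remaining after one interval: r = e^(−kτ) = e^(−0.01894 × 26.1) = 0.6100
Before dose 2, 1 dose has been given (aged 1τ).
C_trough = C₀ × r = 5.625 × 0.6100 = 3.431 mg/L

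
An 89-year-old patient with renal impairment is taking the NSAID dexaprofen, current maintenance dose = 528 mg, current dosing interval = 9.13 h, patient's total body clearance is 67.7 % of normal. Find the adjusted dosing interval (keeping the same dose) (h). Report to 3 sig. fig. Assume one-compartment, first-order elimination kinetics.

13.5 h

To keep the same average steady-state level, dosing rate must scale with clearance.
CL ratio = 67.7 / 100 = 0.6770
New interval (same dose) = 9.13 / 0.6770 = 13.49 h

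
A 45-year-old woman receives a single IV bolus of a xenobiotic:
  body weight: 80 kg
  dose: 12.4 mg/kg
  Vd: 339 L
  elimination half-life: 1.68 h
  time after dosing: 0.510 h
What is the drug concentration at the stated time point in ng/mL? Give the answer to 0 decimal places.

2371 ng/mL

Total dose = 12.4 × 80 = 992.0 mg
C₀ = Dose / Vd = 992.0 / 339 = 2.926 mg/L
k = ln2 / t½ = 0.693147 / 1.68 = 0.4126 h⁻¹
C = C₀ · e^(−k·t) = 2.926 × e^(−0.4126 × 0.510)
  = 2.926 × 0.8102 = 2.371 mg/L
Convert: 2.371 mg/L × 1000 = 2371 ng/mL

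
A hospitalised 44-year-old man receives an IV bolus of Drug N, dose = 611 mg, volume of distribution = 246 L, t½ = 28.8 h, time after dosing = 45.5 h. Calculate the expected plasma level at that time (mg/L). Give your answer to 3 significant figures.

0.831 mg/L

C₀ = Dose / Vd = 611.0 / 246 = 2.484 mg/L
k = ln2 / t½ = 0.693147 / 28.8 = 0.02407 h⁻¹
C = C₀ · e^(−k·t) = 2.484 × e^(−0.02407 × 45.5)
  = 2.484 × 0.3345 = 0.8309 mg/L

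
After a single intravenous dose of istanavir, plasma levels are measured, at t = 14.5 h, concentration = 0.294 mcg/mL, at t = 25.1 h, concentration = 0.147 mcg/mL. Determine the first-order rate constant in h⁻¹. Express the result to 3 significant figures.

k = ln(C₁/C₂) / (t₂ − t₁) = ln(0.294/0.147) / (25.1 − 14.5)
  = 0.6931 / 10.60 = 0.06539 h⁻¹

0.0654 h⁻¹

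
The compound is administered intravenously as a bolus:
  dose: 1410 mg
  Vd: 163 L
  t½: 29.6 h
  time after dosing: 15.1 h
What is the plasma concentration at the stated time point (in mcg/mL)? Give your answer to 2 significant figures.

6.1 mcg/mL

C₀ = Dose / Vd = 1410 / 163 = 8.650 mg/L
k = ln2 / t½ = 0.693147 / 29.6 = 0.02342 h⁻¹
C = C₀ · e^(−k·t) = 8.650 × e^(−0.02342 × 15.1)
  = 8.650 × 0.7021 = 6.073 mg/L
(6.073 mg/L = 6.073 mcg/mL)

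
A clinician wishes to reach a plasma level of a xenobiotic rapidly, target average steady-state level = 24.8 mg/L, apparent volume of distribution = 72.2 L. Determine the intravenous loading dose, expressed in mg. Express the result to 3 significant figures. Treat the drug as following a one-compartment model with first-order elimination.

1790 mg

LD = Css × Vd = 24.8 × 72.2 = 1791 mg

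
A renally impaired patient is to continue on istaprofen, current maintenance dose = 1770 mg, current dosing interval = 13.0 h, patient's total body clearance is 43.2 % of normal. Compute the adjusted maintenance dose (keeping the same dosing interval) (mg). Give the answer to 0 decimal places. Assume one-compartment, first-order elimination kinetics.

765 mg

To keep the same average steady-state level, dosing rate must scale with clearance.
CL ratio = 43.2 / 100 = 0.4320
New dose (same interval) = 1770 × 0.4320 = 764.6 mg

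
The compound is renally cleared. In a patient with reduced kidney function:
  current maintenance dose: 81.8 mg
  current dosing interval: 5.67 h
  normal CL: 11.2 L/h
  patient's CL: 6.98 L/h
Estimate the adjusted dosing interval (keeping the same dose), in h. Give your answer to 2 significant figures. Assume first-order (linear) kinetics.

To keep the same average steady-state level, dosing rate must scale with clearance.
CL ratio = 6.98 / 11.2 = 0.6232
New interval (same dose) = 5.67 / 0.6232 = 9.098 h

9.1 h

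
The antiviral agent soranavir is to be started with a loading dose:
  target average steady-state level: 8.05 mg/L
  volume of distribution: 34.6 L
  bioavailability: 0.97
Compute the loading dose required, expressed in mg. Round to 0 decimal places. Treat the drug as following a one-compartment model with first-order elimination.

LD = Css × Vd / F = 8.05 × 34.6 / 0.97 = 287.1 mg

287 mg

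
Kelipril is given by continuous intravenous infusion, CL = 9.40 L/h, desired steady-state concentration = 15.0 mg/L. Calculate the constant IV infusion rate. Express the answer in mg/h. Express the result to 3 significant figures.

141 mg/h

At steady state, infusion rate R₀ = Css × CL = 15.0 × 9.400 = 141.0 mg/h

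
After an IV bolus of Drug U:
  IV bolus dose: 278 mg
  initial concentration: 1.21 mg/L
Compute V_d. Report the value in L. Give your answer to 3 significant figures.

230 L

Vd = Dose / C₀ = 278.0 / 1.21 = 229.8 L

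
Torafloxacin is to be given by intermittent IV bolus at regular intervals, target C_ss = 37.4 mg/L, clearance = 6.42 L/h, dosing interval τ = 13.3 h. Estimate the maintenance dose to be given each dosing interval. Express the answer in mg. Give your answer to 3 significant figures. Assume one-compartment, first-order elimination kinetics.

3190 mg

At steady state, Dose/τ = Css × CL.
Dose = Css × CL × τ = 37.4 × 6.420 × 13.3 = 3193 mg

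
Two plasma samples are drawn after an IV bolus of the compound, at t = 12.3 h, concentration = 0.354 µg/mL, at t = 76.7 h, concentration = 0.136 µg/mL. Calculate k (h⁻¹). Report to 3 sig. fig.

k = ln(C₁/C₂) / (t₂ − t₁) = ln(0.354/0.136) / (76.7 − 12.3)
  = 0.9566 / 64.40 = 0.01485 h⁻¹

0.0149 h⁻¹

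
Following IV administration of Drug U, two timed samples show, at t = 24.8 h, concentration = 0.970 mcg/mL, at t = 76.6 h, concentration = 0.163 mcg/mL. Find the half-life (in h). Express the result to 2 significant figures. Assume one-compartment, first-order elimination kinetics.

k = ln(C₁/C₂) / (t₂ − t₁) = ln(0.970/0.163) / (76.6 − 24.8)
  = 1.784 / 51.80 = 0.03444 h⁻¹
t½ = ln2 / k = 0.693147 / 0.03444 = 20.13 h

20 h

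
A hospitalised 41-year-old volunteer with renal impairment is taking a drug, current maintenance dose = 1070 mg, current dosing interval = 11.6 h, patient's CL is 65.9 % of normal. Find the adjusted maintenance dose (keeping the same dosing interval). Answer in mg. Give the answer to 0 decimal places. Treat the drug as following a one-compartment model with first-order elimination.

To keep the same average steady-state level, dosing rate must scale with clearance.
CL ratio = 65.9 / 100 = 0.6590
New dose (same interval) = 1070 × 0.6590 = 705.1 mg

705 mg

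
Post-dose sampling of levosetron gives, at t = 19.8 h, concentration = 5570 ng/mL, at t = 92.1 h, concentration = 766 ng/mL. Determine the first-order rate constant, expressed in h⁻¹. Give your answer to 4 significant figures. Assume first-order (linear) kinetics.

0.02744 h⁻¹

k = ln(C₁/C₂) / (t₂ − t₁) = ln(5570/766) / (92.1 − 19.8)
  = 1.984 / 72.30 = 0.02744 h⁻¹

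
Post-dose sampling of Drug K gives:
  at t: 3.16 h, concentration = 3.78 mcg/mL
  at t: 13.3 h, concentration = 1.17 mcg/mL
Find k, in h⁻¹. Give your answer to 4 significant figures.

0.1157 h⁻¹

k = ln(C₁/C₂) / (t₂ − t₁) = ln(3.78/1.17) / (13.3 − 3.16)
  = 1.173 / 10.14 = 0.1157 h⁻¹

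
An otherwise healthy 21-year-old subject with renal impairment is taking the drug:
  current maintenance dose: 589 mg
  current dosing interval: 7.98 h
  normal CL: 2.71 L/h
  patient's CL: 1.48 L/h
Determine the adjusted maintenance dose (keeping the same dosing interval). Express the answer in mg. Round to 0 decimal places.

To keep the same average steady-state level, dosing rate must scale with clearance.
CL ratio = 1.48 / 2.71 = 0.5461
New dose (same interval) = 589 × 0.5461 = 321.7 mg

322 mg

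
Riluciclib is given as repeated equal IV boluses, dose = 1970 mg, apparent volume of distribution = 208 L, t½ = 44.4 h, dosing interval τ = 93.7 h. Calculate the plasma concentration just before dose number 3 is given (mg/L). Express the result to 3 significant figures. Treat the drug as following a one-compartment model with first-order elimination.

2.70 mg/L

C₀ per dose = Dose / Vd = 1970 / 208 = 9.471 mg/L
k = ln2 / t½ = 0.693147 / 44.4 = 0.01561 h⁻¹
Fraction remaining after one interval: r = e^(−kτ) = e^(−0.01561 × 93.7) = 0.2316
Before dose 3, 2 doses have been given (aged 1τ, 2τ).
C_trough = C₀ × (r + r²) = 9.471 × (0.2316 + 0.05364) = 2.702 mg/L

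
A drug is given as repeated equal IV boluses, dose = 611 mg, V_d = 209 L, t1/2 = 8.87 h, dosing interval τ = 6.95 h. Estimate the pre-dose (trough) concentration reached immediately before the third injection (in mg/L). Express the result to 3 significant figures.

C₀ per dose = Dose / Vd = 611 / 209 = 2.923 mg/L
k = ln2 / t½ = 0.693147 / 8.87 = 0.07815 h⁻¹
Fraction remaining after one interval: r = e^(−kτ) = e^(−0.07815 × 6.95) = 0.5809
Before dose 3, 2 doses have been given (aged 1τ, 2τ).
C_trough = C₀ × (r + r²) = 2.923 × (0.5809 + 0.3374) = 2.684 mg/L

2.68 mg/L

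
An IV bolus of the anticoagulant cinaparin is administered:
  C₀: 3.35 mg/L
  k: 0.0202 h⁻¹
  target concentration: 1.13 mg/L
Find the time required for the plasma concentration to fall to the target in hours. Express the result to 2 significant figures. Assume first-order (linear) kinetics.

54 h

t = ln(C₀ / C) / k = ln(3.350 / 1.13) / 0.02020
  = ln(2.965) / 0.02020 = 1.087 / 0.02020 = 53.81 h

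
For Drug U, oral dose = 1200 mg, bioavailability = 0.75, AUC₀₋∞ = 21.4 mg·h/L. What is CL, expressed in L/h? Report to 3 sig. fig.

CL = F·Dose / AUC = 0.75 × 1200 / 21.4 = 42.06 L/h

42.1 L/h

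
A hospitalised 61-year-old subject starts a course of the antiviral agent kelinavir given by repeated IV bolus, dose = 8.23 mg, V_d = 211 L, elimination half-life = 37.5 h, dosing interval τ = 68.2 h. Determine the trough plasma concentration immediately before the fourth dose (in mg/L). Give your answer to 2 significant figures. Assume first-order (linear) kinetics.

C₀ per dose = Dose / Vd = 8.23 / 211 = 0.03900 mg/L
k = ln2 / t½ = 0.693147 / 37.5 = 0.01848 h⁻¹
Fraction remaining after one interval: r = e^(−kτ) = e^(−0.01848 × 68.2) = 0.2836
Before dose 4, 3 doses have been given (aged 1τ, 2τ, 3τ).
C_trough = C₀ × (r + r² + … + r^3) = C₀ × r(1−r^3)/(1−r)
        = 0.03900 × 0.2836 × (1 − 0.02281) / (1 − 0.2836) = 0.01509 mg/L

0.015 mg/L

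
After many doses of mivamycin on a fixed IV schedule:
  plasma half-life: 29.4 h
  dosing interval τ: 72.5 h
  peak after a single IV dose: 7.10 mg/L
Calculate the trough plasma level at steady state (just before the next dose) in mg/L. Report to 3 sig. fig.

1.57 mg/L

k = ln2 / t½ = 0.693147 / 29.4 = 0.02358 h⁻¹
e^(−kτ) = e^(−0.02358 × 72.5) = 0.1809
Accumulation ratio R = 1 / (1 − e^(−kτ)) = 1 / (1 − 0.1809) = 1.221
Steady-state trough = C₀ × R × e^(−kτ) = 7.10 × 1.221 × 0.1809 = 1.568 mg/L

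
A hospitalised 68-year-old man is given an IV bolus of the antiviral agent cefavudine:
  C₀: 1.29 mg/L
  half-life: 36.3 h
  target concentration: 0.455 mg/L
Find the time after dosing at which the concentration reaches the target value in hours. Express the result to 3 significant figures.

k = ln2 / t½ = 0.693147 / 36.3 = 0.01909 h⁻¹
t = ln(C₀ / C) / k = ln(1.290 / 0.455) / 0.01909
  = ln(2.835) / 0.01909 = 1.042 / 0.01909 = 54.58 h

54.6 h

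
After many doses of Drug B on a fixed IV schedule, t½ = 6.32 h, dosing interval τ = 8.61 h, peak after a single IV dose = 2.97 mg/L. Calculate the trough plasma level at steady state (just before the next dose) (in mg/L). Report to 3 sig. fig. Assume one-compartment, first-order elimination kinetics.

1.89 mg/L

k = ln2 / t½ = 0.693147 / 6.32 = 0.1097 h⁻¹
e^(−kτ) = e^(−0.1097 × 8.61) = 0.3889
Accumulation ratio R = 1 / (1 − e^(−kτ)) = 1 / (1 − 0.3889) = 1.636
Steady-state trough = C₀ × R × e^(−kτ) = 2.97 × 1.636 × 0.3889 = 1.890 mg/L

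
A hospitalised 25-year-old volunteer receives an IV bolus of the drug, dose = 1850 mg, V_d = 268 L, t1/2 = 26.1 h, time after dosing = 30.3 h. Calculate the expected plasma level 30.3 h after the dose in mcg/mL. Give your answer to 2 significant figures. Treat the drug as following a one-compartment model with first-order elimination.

C₀ = Dose / Vd = 1850 / 268 = 6.903 mg/L
k = ln2 / t½ = 0.693147 / 26.1 = 0.02656 h⁻¹
C = C₀ · e^(−k·t) = 6.903 × e^(−0.02656 × 30.3)
  = 6.903 × 0.4472 = 3.087 mg/L
(3.087 mg/L = 3.087 mcg/mL)

3.1 mcg/mL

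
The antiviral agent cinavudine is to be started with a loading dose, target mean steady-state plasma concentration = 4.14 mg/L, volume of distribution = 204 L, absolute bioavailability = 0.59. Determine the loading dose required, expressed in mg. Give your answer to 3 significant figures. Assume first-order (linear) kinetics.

1430 mg

LD = Css × Vd / F = 4.14 × 204 / 0.59 = 1431 mg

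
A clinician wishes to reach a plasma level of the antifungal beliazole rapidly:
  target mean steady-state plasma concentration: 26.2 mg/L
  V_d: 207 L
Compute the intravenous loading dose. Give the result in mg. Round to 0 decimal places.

5423 mg

LD = Css × Vd = 26.2 × 207 = 5423 mg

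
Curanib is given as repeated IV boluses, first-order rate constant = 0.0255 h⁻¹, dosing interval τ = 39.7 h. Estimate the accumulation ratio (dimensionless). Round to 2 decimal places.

e^(−kτ) = e^(−0.02550 × 39.7) = 0.3634
Accumulation ratio R = 1 / (1 − e^(−kτ)) = 1 / (1 − 0.3634) = 1.571

1.57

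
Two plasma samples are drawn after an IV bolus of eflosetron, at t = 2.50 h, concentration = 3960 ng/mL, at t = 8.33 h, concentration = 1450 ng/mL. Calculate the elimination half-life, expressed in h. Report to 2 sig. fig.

k = ln(C₁/C₂) / (t₂ − t₁) = ln(3960/1450) / (8.33 − 2.50)
  = 1.005 / 5.830 = 0.1724 h⁻¹
t½ = ln2 / k = 0.693147 / 0.1724 = 4.021 h

4.0 h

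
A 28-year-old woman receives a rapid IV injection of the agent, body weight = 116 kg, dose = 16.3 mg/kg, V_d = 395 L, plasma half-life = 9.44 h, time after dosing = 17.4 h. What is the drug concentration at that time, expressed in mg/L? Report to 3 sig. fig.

Total dose = 16.3 × 116 = 1891 mg
C₀ = Dose / Vd = 1891 / 395 = 4.787 mg/L
k = ln2 / t½ = 0.693147 / 9.44 = 0.07343 h⁻¹
C = C₀ · e^(−k·t) = 4.787 × e^(−0.07343 × 17.4)
  = 4.787 × 0.2787 = 1.334 mg/L

1.33 mg/L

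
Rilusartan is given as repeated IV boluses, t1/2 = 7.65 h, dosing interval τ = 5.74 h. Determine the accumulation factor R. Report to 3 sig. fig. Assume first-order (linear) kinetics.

k = ln2 / t½ = 0.693147 / 7.65 = 0.09061 h⁻¹
e^(−kτ) = e^(−0.09061 × 5.74) = 0.5945
Accumulation ratio R = 1 / (1 − e^(−kτ)) = 1 / (1 − 0.5945) = 2.466

2.47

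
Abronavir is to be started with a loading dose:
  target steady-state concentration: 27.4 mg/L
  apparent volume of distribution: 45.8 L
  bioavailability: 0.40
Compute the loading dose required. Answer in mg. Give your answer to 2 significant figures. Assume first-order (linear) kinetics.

3100 mg

LD = Css × Vd / F = 27.4 × 45.8 / 0.40 = 3137 mg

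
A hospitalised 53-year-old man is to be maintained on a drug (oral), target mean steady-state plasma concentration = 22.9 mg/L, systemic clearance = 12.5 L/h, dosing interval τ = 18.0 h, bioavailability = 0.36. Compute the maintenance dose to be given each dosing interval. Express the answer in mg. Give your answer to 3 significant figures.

At steady state, F × (Dose/τ) = Css × CL.
Dose = Css × CL × τ / F = 22.9 × 12.50 × 18.0 / 0.36 = 14310 mg

14300 mg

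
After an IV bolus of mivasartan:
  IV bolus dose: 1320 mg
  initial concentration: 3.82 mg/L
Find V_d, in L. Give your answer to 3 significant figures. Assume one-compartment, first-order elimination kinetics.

346 L

Vd = Dose / C₀ = 1320 / 3.82 = 345.5 L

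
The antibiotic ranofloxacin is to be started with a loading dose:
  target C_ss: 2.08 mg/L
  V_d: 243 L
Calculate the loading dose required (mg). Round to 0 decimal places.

505 mg

LD = Css × Vd = 2.08 × 243 = 505.4 mg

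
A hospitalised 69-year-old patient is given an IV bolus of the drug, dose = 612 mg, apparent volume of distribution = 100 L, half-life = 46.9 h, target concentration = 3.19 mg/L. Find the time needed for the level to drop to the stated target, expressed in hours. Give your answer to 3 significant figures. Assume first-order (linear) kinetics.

C₀ = Dose / Vd = 612.0 / 100 = 6.120 mg/L
k = ln2 / t½ = 0.693147 / 46.9 = 0.01478 h⁻¹
t = ln(C₀ / C) / k = ln(6.120 / 3.19) / 0.01478
  = ln(1.918) / 0.01478 = 0.6513 / 0.01478 = 44.07 h

44.1 h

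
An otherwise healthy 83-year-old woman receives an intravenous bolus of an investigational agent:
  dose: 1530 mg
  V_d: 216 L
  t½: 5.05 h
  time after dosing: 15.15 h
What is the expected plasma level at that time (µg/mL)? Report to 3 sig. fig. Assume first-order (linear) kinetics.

C₀ = Dose / Vd = 1530 / 216 = 7.083 mg/L
k = ln2 / t½ = 0.693147 / 5.05 = 0.1373 h⁻¹
t / t½ = 15.15 / 5.05 = 3 half-lives
C = C₀ × (1/2)^3 = 7.083 × 0.1250 = 0.8854 mg/L
(0.8854 mg/L = 0.8854 µg/mL)

0.885 µg/mL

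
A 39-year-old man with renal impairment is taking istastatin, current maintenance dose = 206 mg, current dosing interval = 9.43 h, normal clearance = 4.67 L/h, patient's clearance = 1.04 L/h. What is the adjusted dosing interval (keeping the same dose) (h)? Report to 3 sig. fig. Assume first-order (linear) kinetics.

42.3 h

To keep the same average steady-state level, dosing rate must scale with clearance.
CL ratio = 1.04 / 4.67 = 0.2227
New interval (same dose) = 9.43 / 0.2227 = 42.34 h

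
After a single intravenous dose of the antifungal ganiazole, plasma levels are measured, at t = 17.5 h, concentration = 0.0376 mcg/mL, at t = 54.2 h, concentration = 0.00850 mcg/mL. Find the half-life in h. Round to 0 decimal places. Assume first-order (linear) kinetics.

17 h

k = ln(C₁/C₂) / (t₂ − t₁) = ln(0.0376/0.00850) / (54.2 − 17.5)
  = 1.487 / 36.70 = 0.04052 h⁻¹
t½ = ln2 / k = 0.693147 / 0.04052 = 17.11 h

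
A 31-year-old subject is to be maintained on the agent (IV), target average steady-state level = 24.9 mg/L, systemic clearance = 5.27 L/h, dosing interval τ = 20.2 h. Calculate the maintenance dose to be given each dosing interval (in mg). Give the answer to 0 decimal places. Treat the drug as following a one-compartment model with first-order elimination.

At steady state, Dose/τ = Css × CL.
Dose = Css × CL × τ = 24.9 × 5.270 × 20.2 = 2651 mg

2651 mg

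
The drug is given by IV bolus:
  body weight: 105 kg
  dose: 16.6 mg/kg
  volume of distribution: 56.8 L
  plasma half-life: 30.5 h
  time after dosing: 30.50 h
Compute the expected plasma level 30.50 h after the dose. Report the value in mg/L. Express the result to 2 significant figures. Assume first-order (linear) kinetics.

15 mg/L

Total dose = 16.6 × 105 = 1743 mg
C₀ = Dose / Vd = 1743 / 56.8 = 30.69 mg/L
k = ln2 / t½ = 0.693147 / 30.5 = 0.02273 h⁻¹
t / t½ = 30.50 / 30.5 = 1 half-lives
C = C₀ × (1/2)^1 = 30.69 × 0.5000 = 15.35 mg/L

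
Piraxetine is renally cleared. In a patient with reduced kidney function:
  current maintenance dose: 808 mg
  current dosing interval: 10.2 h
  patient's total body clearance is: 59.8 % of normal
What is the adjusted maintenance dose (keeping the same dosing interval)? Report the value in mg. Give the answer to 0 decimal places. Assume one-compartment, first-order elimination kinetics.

483 mg

To keep the same average steady-state level, dosing rate must scale with clearance.
CL ratio = 59.8 / 100 = 0.5980
New dose (same interval) = 808 × 0.5980 = 483.2 mg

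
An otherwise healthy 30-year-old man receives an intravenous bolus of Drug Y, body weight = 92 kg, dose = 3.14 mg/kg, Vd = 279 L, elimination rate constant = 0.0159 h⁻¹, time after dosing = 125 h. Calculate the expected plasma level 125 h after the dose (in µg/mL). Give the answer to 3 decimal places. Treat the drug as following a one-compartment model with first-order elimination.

Total dose = 3.14 × 92 = 288.9 mg
C₀ = Dose / Vd = 288.9 / 279 = 1.035 mg/L
C = C₀ · e^(−k·t) = 1.035 × e^(−0.01590 × 125)
  = 1.035 × 0.1370 = 0.1418 mg/L
(0.1418 mg/L = 0.1418 µg/mL)

0.142 µg/mL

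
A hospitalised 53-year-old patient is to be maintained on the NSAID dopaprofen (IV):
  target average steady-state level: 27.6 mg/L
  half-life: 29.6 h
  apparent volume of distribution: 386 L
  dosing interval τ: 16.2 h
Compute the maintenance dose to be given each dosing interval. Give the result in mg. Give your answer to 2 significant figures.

k = ln2 / t½ = 0.693147 / 29.6 = 0.02342 h⁻¹
CL = k × Vd = 0.02342 × 386 = 9.040 L/h
At steady state, Dose/τ = Css × CL.
Dose = Css × CL × τ = 27.6 × 9.040 × 16.2 = 4042 mg

4000 mg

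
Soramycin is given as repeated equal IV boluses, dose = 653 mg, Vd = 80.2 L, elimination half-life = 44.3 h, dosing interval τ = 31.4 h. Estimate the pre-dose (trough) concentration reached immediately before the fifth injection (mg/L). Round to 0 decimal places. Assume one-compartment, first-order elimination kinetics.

11 mg/L

C₀ per dose = Dose / Vd = 653 / 80.2 = 8.142 mg/L
k = ln2 / t½ = 0.693147 / 44.3 = 0.01565 h⁻¹
Fraction remaining after one interval: r = e^(−kτ) = e^(−0.01565 × 31.4) = 0.6118
Before dose 5, 4 doses have been given (aged 1τ, 2τ, 3τ, 4τ).
C_trough = C₀ × (r + r² + … + r^4) = C₀ × r(1−r^4)/(1−r)
        = 8.142 × 0.6118 × (1 − 0.1401) / (1 − 0.6118) = 11.03 mg/L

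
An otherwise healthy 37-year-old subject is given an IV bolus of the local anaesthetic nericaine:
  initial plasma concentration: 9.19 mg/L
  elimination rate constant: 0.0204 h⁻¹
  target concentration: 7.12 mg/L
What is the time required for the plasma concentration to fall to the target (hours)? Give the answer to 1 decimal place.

12.5 h

t = ln(C₀ / C) / k = ln(9.190 / 7.12) / 0.02040
  = ln(1.291) / 0.02040 = 0.2554 / 0.02040 = 12.52 h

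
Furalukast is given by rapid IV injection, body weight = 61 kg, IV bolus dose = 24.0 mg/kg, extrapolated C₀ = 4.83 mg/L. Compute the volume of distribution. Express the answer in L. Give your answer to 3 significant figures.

303 L

Dose = 24.0 × 61 = 1464 mg
Vd = Dose / C₀ = 1464 / 4.83 = 303.1 L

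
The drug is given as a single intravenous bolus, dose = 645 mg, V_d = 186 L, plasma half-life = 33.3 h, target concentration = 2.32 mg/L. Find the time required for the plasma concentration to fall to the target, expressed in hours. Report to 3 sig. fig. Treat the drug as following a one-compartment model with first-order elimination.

19.3 h

C₀ = Dose / Vd = 645.0 / 186 = 3.468 mg/L
k = ln2 / t½ = 0.693147 / 33.3 = 0.02082 h⁻¹
t = ln(C₀ / C) / k = ln(3.468 / 2.32) / 0.02082
  = ln(1.495) / 0.02082 = 0.4021 / 0.02082 = 19.31 h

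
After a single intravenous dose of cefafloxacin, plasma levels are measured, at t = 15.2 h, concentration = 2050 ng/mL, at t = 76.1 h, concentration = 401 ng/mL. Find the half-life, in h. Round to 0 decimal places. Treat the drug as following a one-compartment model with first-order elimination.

k = ln(C₁/C₂) / (t₂ − t₁) = ln(2050/401) / (76.1 − 15.2)
  = 1.632 / 60.90 = 0.02680 h⁻¹
t½ = ln2 / k = 0.693147 / 0.02680 = 25.86 h

26 h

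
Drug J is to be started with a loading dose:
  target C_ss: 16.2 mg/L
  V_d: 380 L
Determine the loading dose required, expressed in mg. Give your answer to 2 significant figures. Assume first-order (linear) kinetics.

6200 mg

LD = Css × Vd = 16.2 × 380 = 6156 mg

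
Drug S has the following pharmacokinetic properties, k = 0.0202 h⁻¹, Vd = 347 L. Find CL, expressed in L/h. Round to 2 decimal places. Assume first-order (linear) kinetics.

7.01 L/h

CL = k × Vd = 0.0202 × 347 = 7.009 L/h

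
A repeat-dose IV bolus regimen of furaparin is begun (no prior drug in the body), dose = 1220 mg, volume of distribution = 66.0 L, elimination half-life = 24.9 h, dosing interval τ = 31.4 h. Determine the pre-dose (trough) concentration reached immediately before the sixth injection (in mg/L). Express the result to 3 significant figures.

C₀ per dose = Dose / Vd = 1220 / 66.0 = 18.48 mg/L
k = ln2 / t½ = 0.693147 / 24.9 = 0.02784 h⁻¹
Fraction remaining after one interval: r = e^(−kτ) = e^(−0.02784 × 31.4) = 0.4172
Before dose 6, 5 doses have been given (aged 1τ, 2τ, 3τ, 4τ, 5τ).
C_trough = C₀ × (r + r² + … + r^5) = C₀ × r(1−r^5)/(1−r)
        = 18.48 × 0.4172 × (1 − 0.01264) / (1 − 0.4172) = 13.06 mg/L

13.1 mg/L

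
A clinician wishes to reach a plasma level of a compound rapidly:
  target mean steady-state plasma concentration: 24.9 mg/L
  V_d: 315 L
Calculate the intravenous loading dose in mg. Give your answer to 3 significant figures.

7840 mg

LD = Css × Vd = 24.9 × 315 = 7844 mg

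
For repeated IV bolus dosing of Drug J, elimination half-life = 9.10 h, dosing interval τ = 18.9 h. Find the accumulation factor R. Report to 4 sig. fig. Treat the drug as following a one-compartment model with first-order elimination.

k = ln2 / t½ = 0.693147 / 9.10 = 0.07617 h⁻¹
e^(−kτ) = e^(−0.07617 × 18.9) = 0.2370
Accumulation ratio R = 1 / (1 − e^(−kτ)) = 1 / (1 − 0.2370) = 1.311

1.311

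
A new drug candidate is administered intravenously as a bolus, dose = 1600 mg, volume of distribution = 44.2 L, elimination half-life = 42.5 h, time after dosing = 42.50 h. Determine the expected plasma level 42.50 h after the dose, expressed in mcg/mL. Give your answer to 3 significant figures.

C₀ = Dose / Vd = 1600 / 44.2 = 36.20 mg/L
k = ln2 / t½ = 0.693147 / 42.5 = 0.01631 h⁻¹
t / t½ = 42.50 / 42.5 = 1 half-lives
C = C₀ × (1/2)^1 = 36.20 × 0.5000 = 18.10 mg/L
(18.10 mg/L = 18.10 mcg/mL)

18.1 mcg/mL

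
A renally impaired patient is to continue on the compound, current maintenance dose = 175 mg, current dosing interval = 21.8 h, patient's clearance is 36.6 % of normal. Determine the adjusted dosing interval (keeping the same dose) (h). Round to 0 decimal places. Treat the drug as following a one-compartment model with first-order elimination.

60 h

To keep the same average steady-state level, dosing rate must scale with clearance.
CL ratio = 36.6 / 100 = 0.3660
New interval (same dose) = 21.8 / 0.3660 = 59.56 h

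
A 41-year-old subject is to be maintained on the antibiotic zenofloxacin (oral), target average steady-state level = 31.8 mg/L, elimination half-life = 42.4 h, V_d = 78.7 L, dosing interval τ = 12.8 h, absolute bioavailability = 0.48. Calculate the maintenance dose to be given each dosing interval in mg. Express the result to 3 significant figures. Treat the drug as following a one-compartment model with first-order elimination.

k = ln2 / t½ = 0.693147 / 42.4 = 0.01635 h⁻¹
CL = k × Vd = 0.01635 × 78.7 = 1.287 L/h
At steady state, F × (Dose/τ) = Css × CL.
Dose = Css × CL × τ / F = 31.8 × 1.287 × 12.8 / 0.48 = 1091 mg

1090 mg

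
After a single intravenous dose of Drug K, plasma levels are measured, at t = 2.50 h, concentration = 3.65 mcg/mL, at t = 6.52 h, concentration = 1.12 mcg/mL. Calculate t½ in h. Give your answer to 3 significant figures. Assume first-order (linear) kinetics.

k = ln(C₁/C₂) / (t₂ − t₁) = ln(3.65/1.12) / (6.52 − 2.50)
  = 1.181 / 4.020 = 0.2938 h⁻¹
t½ = ln2 / k = 0.693147 / 0.2938 = 2.359 h

2.36 h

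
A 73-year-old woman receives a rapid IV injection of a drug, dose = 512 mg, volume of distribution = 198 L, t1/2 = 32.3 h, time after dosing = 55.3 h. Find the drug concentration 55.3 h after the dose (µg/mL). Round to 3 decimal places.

0.789 µg/mL

C₀ = Dose / Vd = 512.0 / 198 = 2.586 mg/L
k = ln2 / t½ = 0.693147 / 32.3 = 0.02146 h⁻¹
C = C₀ · e^(−k·t) = 2.586 × e^(−0.02146 × 55.3)
  = 2.586 × 0.3052 = 0.7892 mg/L
(0.7892 mg/L = 0.7892 µg/mL)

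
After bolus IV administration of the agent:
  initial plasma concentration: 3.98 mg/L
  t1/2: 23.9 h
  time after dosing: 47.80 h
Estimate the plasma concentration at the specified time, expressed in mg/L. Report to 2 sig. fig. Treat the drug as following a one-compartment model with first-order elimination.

1.0 mg/L

k = ln2 / t½ = 0.693147 / 23.9 = 0.02900 h⁻¹
t / t½ = 47.80 / 23.9 = 2 half-lives
C = C₀ × (1/2)^2 = 3.980 × 0.2500 = 0.9950 mg/L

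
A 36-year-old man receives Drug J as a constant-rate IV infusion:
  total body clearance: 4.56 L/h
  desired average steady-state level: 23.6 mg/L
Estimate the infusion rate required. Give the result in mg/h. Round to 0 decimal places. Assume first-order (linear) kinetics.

At steady state, infusion rate R₀ = Css × CL = 23.6 × 4.560 = 107.6 mg/h

108 mg/h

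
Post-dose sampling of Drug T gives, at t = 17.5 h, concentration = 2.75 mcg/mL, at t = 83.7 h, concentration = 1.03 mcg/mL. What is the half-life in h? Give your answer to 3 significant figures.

46.7 h

k = ln(C₁/C₂) / (t₂ − t₁) = ln(2.75/1.03) / (83.7 − 17.5)
  = 0.9820 / 66.20 = 0.01483 h⁻¹
t½ = ln2 / k = 0.693147 / 0.01483 = 46.74 h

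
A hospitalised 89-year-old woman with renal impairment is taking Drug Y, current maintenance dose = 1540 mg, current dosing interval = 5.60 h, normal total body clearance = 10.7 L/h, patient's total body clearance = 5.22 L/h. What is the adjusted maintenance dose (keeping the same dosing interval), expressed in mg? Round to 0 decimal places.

To keep the same average steady-state level, dosing rate must scale with clearance.
CL ratio = 5.22 / 10.7 = 0.4879
New dose (same interval) = 1540 × 0.4879 = 751.4 mg

751 mg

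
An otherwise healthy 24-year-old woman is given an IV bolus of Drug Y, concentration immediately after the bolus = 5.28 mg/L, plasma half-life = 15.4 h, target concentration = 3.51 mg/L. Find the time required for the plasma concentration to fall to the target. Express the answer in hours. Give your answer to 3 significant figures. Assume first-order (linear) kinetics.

9.07 h

k = ln2 / t½ = 0.693147 / 15.4 = 0.04501 h⁻¹
t = ln(C₀ / C) / k = ln(5.280 / 3.51) / 0.04501
  = ln(1.504) / 0.04501 = 0.4081 / 0.04501 = 9.067 h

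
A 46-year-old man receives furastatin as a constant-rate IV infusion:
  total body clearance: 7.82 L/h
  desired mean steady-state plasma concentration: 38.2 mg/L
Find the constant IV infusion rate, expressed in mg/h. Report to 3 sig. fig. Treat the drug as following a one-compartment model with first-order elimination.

At steady state, infusion rate R₀ = Css × CL = 38.2 × 7.820 = 298.7 mg/h

299 mg/h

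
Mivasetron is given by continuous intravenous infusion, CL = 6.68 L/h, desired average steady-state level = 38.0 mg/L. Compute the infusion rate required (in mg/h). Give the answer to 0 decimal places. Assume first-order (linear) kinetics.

At steady state, infusion rate R₀ = Css × CL = 38.0 × 6.680 = 253.8 mg/h

254 mg/h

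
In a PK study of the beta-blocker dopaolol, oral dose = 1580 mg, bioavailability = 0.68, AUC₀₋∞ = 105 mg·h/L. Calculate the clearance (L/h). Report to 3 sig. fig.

10.2 L/h

CL = F·Dose / AUC = 0.68 × 1580 / 105 = 10.23 L/h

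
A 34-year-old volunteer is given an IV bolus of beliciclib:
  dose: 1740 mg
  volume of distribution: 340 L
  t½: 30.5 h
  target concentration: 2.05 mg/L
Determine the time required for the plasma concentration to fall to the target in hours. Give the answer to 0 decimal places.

C₀ = Dose / Vd = 1740 / 340 = 5.118 mg/L
k = ln2 / t½ = 0.693147 / 30.5 = 0.02273 h⁻¹
t = ln(C₀ / C) / k = ln(5.118 / 2.05) / 0.02273
  = ln(2.497) / 0.02273 = 0.9151 / 0.02273 = 40.26 h

40 h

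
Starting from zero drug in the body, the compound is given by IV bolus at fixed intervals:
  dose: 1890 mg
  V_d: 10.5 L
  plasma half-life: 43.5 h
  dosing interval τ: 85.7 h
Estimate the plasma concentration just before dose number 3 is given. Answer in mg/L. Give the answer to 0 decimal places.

58 mg/L

C₀ per dose = Dose / Vd = 1890 / 10.5 = 180.0 mg/L
k = ln2 / t½ = 0.693147 / 43.5 = 0.01593 h⁻¹
Fraction remaining after one interval: r = e^(−kτ) = e^(−0.01593 × 85.7) = 0.2553
Before dose 3, 2 doses have been given (aged 1τ, 2τ).
C_trough = C₀ × (r + r²) = 180.0 × (0.2553 + 0.06518) = 57.69 mg/L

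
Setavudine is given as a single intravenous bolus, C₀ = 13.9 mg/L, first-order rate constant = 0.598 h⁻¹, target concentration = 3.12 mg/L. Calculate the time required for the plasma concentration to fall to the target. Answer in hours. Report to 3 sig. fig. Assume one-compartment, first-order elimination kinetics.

2.50 h

t = ln(C₀ / C) / k = ln(13.90 / 3.12) / 0.5980
  = ln(4.455) / 0.5980 = 1.494 / 0.5980 = 2.498 h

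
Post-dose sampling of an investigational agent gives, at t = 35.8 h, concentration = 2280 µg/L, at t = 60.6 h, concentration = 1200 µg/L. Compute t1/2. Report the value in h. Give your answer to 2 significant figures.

k = ln(C₁/C₂) / (t₂ − t₁) = ln(2280/1200) / (60.6 − 35.8)
  = 0.6419 / 24.80 = 0.02588 h⁻¹
t½ = ln2 / k = 0.693147 / 0.02588 = 26.78 h

27 h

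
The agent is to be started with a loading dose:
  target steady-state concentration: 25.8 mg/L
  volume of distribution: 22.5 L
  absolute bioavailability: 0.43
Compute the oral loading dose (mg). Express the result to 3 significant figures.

LD = Css × Vd / F = 25.8 × 22.5 / 0.43 = 1350 mg

1350 mg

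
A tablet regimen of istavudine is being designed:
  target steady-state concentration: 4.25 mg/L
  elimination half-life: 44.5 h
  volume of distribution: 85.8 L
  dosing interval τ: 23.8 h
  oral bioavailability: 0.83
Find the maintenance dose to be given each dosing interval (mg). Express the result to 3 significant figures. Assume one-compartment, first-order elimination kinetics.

k = ln2 / t½ = 0.693147 / 44.5 = 0.01558 h⁻¹
CL = k × Vd = 0.01558 × 85.8 = 1.337 L/h
At steady state, F × (Dose/τ) = Css × CL.
Dose = Css × CL × τ / F = 4.25 × 1.337 × 23.8 / 0.83 = 162.9 mg

163 mg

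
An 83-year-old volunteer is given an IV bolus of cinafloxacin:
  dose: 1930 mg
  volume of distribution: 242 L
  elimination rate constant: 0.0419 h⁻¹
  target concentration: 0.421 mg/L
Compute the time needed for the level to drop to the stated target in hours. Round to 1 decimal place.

C₀ = Dose / Vd = 1930 / 242 = 7.975 mg/L
t = ln(C₀ / C) / k = ln(7.975 / 0.421) / 0.04190
  = ln(18.94) / 0.04190 = 2.941 / 0.04190 = 70.19 h

70.2 h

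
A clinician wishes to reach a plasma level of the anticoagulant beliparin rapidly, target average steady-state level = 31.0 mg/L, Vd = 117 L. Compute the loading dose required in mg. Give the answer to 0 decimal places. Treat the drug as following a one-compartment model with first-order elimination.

LD = Css × Vd = 31.0 × 117 = 3627 mg

3627 mg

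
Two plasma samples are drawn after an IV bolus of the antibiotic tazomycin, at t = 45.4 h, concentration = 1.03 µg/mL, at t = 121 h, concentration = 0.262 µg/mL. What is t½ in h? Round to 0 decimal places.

k = ln(C₁/C₂) / (t₂ − t₁) = ln(1.03/0.262) / (121 − 45.4)
  = 1.369 / 75.60 = 0.01811 h⁻¹
t½ = ln2 / k = 0.693147 / 0.01811 = 38.27 h

38 h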